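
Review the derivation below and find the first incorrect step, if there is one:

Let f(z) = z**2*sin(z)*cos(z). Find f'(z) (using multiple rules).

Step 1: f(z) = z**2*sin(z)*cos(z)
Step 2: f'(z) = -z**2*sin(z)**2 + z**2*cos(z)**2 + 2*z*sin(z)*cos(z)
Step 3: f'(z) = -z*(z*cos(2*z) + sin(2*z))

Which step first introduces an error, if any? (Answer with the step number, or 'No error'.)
Step 3

Step 3 is incorrect due to a sign flip.
The step shows: -z*(z*cos(2*z) + sin(2*z))
The correct value should be: z*(z*cos(2*z) + sin(2*z))

Explanation: The sign of the whole expression was flipped: the term z*(z*cos(2*z) + sin(2*z)) was incorrectly written as -z*(z*cos(2*z) + sin(2*z))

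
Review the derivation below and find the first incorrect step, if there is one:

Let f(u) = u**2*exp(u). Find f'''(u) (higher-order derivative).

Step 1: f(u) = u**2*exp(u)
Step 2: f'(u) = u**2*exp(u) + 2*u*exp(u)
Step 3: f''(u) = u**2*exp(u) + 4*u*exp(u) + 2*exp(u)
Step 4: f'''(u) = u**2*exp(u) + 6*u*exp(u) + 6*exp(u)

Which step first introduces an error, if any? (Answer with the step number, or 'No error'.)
No error

All steps in this derivation are correct.
The final answer f'''(u) = u**2*exp(u) + 6*u*exp(u) + 6*exp(u) is valid.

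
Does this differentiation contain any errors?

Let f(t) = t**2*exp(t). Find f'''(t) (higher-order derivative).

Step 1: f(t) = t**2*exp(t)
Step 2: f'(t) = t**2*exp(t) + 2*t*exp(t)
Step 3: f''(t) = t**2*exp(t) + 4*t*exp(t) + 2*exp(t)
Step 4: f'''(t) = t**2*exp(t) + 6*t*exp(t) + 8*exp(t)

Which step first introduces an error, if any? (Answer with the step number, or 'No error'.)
Step 4

Step 4 is incorrect due to a wrong coefficient.
The step shows: t**2*exp(t) + 6*t*exp(t) + 8*exp(t)
The correct value should be: t**2*exp(t) + 6*t*exp(t) + 6*exp(t)

Explanation: The coefficient 6 was incorrectly written as 8: the term 6*exp(t) was incorrectly written as 8*exp(t)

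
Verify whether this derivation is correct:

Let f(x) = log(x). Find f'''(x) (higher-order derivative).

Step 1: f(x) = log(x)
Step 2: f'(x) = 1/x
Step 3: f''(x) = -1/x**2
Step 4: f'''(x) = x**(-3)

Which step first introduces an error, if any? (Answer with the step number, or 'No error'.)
Step 4

Step 4 is incorrect due to a wrong coefficient.
The step shows: x**(-3)
The correct value should be: 2/x**3

Explanation: The coefficient 2 was incorrectly written as 1: the term 2/x**3 was incorrectly written as x**(-3)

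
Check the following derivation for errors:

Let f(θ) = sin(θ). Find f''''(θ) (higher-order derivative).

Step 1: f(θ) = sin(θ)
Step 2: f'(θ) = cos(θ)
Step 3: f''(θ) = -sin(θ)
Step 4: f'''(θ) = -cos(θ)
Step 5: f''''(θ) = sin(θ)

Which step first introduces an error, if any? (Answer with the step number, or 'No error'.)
No error

All steps in this derivation are correct.
The final answer f''''(θ) = sin(θ) is valid.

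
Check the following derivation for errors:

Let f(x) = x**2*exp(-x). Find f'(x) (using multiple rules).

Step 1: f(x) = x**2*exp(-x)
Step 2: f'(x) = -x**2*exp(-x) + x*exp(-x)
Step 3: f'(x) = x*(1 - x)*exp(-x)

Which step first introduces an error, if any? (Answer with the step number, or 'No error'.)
Step 2

Step 2 is incorrect due to a wrong coefficient.
The step shows: -x**2*exp(-x) + x*exp(-x)
The correct value should be: -x**2*exp(-x) + 2*x*exp(-x)

Explanation: The coefficient 2 was incorrectly written as 1: the term 2*x*exp(-x) was incorrectly written as x*exp(-x)
The later steps are derived from this incorrect expression, so the error originates in Step 2.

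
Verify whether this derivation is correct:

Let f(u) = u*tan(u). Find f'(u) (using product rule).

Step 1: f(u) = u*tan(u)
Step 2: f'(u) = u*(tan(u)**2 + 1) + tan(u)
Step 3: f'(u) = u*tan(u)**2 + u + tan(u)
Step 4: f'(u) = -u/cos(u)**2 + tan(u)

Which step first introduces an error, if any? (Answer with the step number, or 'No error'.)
Step 4

Step 4 is incorrect due to a sign flip.
The step shows: -u/cos(u)**2 + tan(u)
The correct value should be: u/cos(u)**2 + tan(u)

Explanation: The sign of one term was flipped: the term u/cos(u)**2 was incorrectly written as -u/cos(u)**2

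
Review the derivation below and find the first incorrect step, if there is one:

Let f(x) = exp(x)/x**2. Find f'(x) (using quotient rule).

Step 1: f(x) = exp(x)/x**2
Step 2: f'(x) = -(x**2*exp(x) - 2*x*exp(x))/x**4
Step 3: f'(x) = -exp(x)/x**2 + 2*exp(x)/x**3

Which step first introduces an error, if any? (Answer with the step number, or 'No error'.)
Step 2

Step 2 is incorrect due to a sign flip.
The step shows: -(x**2*exp(x) - 2*x*exp(x))/x**4
The correct value should be: (x**2*exp(x) - 2*x*exp(x))/x**4

Explanation: The sign of the whole expression was flipped: the term (x**2*exp(x) - 2*x*exp(x))/x**4 was incorrectly written as -(x**2*exp(x) - 2*x*exp(x))/x**4
The later steps are derived from this incorrect expression, so the error originates in Step 2.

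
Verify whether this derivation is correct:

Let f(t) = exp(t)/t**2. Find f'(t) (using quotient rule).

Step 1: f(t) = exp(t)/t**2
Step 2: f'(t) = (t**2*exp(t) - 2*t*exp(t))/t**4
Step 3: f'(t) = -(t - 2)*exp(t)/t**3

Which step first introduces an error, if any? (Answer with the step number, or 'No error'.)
Step 3

Step 3 is incorrect due to a sign flip.
The step shows: -(t - 2)*exp(t)/t**3
The correct value should be: (t - 2)*exp(t)/t**3

Explanation: The sign of the whole expression was flipped: the term (t - 2)*exp(t)/t**3 was incorrectly written as -(t - 2)*exp(t)/t**3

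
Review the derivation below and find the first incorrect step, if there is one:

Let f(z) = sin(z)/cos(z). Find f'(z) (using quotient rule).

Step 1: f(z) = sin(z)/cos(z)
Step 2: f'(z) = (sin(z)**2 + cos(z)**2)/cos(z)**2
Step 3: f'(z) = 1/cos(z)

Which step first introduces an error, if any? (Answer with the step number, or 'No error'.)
Step 3

Step 3 is incorrect due to a wrong exponent.
The step shows: 1/cos(z)
The correct value should be: cos(z)**(-2)

Explanation: The exponent -2 on cos(z) was incorrectly written as -1: the term cos(z)**(-2) was incorrectly written as 1/cos(z)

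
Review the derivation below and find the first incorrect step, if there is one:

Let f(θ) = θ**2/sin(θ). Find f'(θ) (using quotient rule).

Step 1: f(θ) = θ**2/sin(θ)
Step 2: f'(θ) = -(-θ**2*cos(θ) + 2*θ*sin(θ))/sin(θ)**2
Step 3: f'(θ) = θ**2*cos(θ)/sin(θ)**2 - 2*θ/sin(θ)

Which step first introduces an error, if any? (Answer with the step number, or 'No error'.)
Step 2

Step 2 is incorrect due to a sign flip.
The step shows: -(-θ**2*cos(θ) + 2*θ*sin(θ))/sin(θ)**2
The correct value should be: (-θ**2*cos(θ) + 2*θ*sin(θ))/sin(θ)**2

Explanation: The sign of the whole expression was flipped: the term (-θ**2*cos(θ) + 2*θ*sin(θ))/sin(θ)**2 was incorrectly written as -(-θ**2*cos(θ) + 2*θ*sin(θ))/sin(θ)**2
The later steps are derived from this incorrect expression, so the error originates in Step 2.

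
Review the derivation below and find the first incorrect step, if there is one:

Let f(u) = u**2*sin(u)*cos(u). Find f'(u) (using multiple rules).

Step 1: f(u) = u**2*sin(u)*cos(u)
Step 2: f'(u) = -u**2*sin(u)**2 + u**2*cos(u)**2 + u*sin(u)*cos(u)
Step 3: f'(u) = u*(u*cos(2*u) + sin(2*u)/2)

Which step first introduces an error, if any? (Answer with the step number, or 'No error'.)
Step 2

Step 2 is incorrect due to a wrong coefficient.
The step shows: -u**2*sin(u)**2 + u**2*cos(u)**2 + u*sin(u)*cos(u)
The correct value should be: -u**2*sin(u)**2 + u**2*cos(u)**2 + 2*u*sin(u)*cos(u)

Explanation: The coefficient 2 was incorrectly written as 1: the term 2*u*sin(u)*cos(u) was incorrectly written as u*sin(u)*cos(u)
The later steps are derived from this incorrect expression, so the error originates in Step 2.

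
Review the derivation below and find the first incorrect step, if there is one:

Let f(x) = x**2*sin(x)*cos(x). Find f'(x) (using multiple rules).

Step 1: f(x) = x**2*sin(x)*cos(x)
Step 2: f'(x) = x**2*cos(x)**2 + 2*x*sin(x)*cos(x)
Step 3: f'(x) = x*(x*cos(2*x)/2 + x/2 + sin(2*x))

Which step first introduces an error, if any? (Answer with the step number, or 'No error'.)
Step 2

Step 2 is incorrect due to a dropped term.
The step shows: x**2*cos(x)**2 + 2*x*sin(x)*cos(x)
The correct value should be: -x**2*sin(x)**2 + x**2*cos(x)**2 + 2*x*sin(x)*cos(x)

Explanation: A term was dropped: the term -x**2*sin(x)**2 was incorrectly omitted
The later steps are derived from this incorrect expression, so the error originates in Step 2.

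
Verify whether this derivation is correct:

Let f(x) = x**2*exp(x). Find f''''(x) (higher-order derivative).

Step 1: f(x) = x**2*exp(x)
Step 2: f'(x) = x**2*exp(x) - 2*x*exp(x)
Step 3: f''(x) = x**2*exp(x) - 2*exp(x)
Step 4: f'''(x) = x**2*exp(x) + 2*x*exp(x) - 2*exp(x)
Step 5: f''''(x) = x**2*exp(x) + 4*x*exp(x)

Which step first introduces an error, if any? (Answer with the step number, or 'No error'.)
Step 2

Step 2 is incorrect due to a sign flip.
The step shows: x**2*exp(x) - 2*x*exp(x)
The correct value should be: x**2*exp(x) + 2*x*exp(x)

Explanation: The sign of one term was flipped: the term 2*x*exp(x) was incorrectly written as -2*x*exp(x)
The later steps are derived from this incorrect expression, so the error originates in Step 2.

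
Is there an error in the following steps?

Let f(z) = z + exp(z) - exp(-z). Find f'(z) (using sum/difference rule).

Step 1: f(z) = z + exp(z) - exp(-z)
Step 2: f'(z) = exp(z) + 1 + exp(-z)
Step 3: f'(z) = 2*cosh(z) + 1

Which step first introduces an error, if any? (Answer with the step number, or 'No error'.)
No error

All steps in this derivation are correct.
The final answer f'(z) = 2*cosh(z) + 1 is valid.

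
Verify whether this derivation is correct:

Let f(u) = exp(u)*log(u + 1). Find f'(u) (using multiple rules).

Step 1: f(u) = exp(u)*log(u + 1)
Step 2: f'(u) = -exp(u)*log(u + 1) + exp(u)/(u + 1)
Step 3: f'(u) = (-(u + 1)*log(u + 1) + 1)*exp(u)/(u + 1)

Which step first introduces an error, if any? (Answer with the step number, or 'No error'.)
Step 2

Step 2 is incorrect due to a sign flip.
The step shows: -exp(u)*log(u + 1) + exp(u)/(u + 1)
The correct value should be: exp(u)*log(u + 1) + exp(u)/(u + 1)

Explanation: The sign of one term was flipped: the term exp(u)*log(u + 1) was incorrectly written as -exp(u)*log(u + 1)
The later steps are derived from this incorrect expression, so the error originates in Step 2.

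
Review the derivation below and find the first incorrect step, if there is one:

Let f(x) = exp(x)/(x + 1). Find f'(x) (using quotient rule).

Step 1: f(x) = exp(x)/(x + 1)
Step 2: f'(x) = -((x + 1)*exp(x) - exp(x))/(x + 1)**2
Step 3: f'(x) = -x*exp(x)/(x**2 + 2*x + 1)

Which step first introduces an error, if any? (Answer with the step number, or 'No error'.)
Step 2

Step 2 is incorrect due to a sign flip.
The step shows: -((x + 1)*exp(x) - exp(x))/(x + 1)**2
The correct value should be: ((x + 1)*exp(x) - exp(x))/(x + 1)**2

Explanation: The sign of the whole expression was flipped: the term ((x + 1)*exp(x) - exp(x))/(x + 1)**2 was incorrectly written as -((x + 1)*exp(x) - exp(x))/(x + 1)**2
The later steps are derived from this incorrect expression, so the error originates in Step 2.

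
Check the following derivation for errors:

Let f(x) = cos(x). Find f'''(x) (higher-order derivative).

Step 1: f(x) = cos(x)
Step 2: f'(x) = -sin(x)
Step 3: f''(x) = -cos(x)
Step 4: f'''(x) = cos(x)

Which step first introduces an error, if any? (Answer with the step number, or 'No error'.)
Step 4

Step 4 is incorrect due to a wrong trig function.
The step shows: cos(x)
The correct value should be: sin(x)

Explanation: sin(x) was incorrectly written as cos(x): the term sin(x) was incorrectly written as cos(x)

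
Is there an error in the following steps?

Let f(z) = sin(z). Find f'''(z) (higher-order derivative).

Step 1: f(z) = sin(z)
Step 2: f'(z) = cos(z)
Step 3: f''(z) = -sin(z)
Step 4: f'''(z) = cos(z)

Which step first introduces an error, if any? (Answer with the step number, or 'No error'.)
Step 4

Step 4 is incorrect due to a sign flip.
The step shows: cos(z)
The correct value should be: -cos(z)

Explanation: The sign of the whole expression was flipped: the term -cos(z) was incorrectly written as cos(z)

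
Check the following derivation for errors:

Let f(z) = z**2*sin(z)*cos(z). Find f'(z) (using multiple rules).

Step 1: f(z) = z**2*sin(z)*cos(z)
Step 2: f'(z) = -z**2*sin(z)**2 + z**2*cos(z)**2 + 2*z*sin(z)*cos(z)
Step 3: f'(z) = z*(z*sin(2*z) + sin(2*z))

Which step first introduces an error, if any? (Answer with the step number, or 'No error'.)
Step 3

Step 3 is incorrect due to a wrong trig function.
The step shows: z*(z*sin(2*z) + sin(2*z))
The correct value should be: z*(z*cos(2*z) + sin(2*z))

Explanation: cos(2*z) was incorrectly written as sin(2*z): the term z*(z*cos(2*z) + sin(2*z)) was incorrectly written as z*(z*sin(2*z) + sin(2*z))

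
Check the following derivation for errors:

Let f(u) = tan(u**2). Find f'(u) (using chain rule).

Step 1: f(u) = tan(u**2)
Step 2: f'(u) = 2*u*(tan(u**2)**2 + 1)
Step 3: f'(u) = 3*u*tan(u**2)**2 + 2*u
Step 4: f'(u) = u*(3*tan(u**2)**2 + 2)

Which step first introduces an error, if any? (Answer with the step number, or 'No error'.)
Step 3

Step 3 is incorrect due to a wrong coefficient.
The step shows: 3*u*tan(u**2)**2 + 2*u
The correct value should be: 2*u*tan(u**2)**2 + 2*u

Explanation: The coefficient 2 was incorrectly written as 3: the term 2*u*tan(u**2)**2 was incorrectly written as 3*u*tan(u**2)**2
The later steps are derived from this incorrect expression, so the error originates in Step 3.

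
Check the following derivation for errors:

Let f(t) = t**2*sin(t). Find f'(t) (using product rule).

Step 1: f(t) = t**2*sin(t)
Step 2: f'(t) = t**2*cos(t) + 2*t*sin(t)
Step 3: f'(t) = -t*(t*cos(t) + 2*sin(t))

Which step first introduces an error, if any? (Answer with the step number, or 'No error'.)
Step 3

Step 3 is incorrect due to a sign flip.
The step shows: -t*(t*cos(t) + 2*sin(t))
The correct value should be: t*(t*cos(t) + 2*sin(t))

Explanation: The sign of the whole expression was flipped: the term t*(t*cos(t) + 2*sin(t)) was incorrectly written as -t*(t*cos(t) + 2*sin(t))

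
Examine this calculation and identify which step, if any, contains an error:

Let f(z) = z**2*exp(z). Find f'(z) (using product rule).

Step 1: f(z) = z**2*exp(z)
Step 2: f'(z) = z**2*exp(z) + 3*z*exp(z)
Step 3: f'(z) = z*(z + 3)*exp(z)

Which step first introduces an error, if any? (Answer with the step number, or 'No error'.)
Step 2

Step 2 is incorrect due to a wrong coefficient.
The step shows: z**2*exp(z) + 3*z*exp(z)
The correct value should be: z**2*exp(z) + 2*z*exp(z)

Explanation: The coefficient 2 was incorrectly written as 3: the term 2*z*exp(z) was incorrectly written as 3*z*exp(z)
The later steps are derived from this incorrect expression, so the error originates in Step 2.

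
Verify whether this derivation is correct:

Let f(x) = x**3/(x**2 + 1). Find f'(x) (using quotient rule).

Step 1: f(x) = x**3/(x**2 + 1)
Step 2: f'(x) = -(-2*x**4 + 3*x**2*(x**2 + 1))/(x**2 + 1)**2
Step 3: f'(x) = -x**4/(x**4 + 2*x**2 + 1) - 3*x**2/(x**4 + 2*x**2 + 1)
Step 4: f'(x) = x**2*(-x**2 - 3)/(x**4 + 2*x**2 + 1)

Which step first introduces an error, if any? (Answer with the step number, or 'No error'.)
Step 2

Step 2 is incorrect due to a sign flip.
The step shows: -(-2*x**4 + 3*x**2*(x**2 + 1))/(x**2 + 1)**2
The correct value should be: (-2*x**4 + 3*x**2*(x**2 + 1))/(x**2 + 1)**2

Explanation: The sign of the whole expression was flipped: the term (-2*x**4 + 3*x**2*(x**2 + 1))/(x**2 + 1)**2 was incorrectly written as -(-2*x**4 + 3*x**2*(x**2 + 1))/(x**2 + 1)**2
The later steps are derived from this incorrect expression, so the error originates in Step 2.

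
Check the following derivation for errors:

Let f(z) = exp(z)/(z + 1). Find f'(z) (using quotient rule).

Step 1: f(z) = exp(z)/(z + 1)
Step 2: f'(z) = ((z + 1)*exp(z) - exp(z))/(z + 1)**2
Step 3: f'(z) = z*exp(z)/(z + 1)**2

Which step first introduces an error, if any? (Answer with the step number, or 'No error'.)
No error

All steps in this derivation are correct.
The final answer f'(z) = z*exp(z)/(z + 1)**2 is valid.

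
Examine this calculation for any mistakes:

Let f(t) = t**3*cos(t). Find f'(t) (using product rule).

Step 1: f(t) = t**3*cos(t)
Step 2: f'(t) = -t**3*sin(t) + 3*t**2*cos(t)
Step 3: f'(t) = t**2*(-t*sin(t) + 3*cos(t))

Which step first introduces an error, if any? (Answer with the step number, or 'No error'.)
No error

All steps in this derivation are correct.
The final answer f'(t) = t**2*(-t*sin(t) + 3*cos(t)) is valid.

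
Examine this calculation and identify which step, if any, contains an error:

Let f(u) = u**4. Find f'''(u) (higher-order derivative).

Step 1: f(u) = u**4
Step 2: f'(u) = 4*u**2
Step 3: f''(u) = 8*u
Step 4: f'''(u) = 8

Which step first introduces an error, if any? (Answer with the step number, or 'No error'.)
Step 2

Step 2 is incorrect due to a wrong exponent.
The step shows: 4*u**2
The correct value should be: 4*u**3

Explanation: The exponent 3 on u was incorrectly written as 2: the term 4*u**3 was incorrectly written as 4*u**2
The later steps are derived from this incorrect expression, so the error originates in Step 2.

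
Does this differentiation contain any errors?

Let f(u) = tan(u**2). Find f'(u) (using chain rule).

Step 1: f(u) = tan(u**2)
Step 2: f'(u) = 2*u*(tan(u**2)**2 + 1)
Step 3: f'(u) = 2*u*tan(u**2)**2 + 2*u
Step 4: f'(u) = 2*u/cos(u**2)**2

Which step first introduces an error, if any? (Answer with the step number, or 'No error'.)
No error

All steps in this derivation are correct.
The final answer f'(u) = 2*u/cos(u**2)**2 is valid.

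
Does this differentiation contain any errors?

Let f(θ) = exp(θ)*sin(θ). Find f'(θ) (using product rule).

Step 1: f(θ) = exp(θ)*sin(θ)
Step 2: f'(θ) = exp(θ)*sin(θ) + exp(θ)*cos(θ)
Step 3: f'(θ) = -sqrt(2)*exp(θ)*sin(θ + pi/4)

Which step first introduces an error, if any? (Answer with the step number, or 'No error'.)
Step 3

Step 3 is incorrect due to a sign flip.
The step shows: -sqrt(2)*exp(θ)*sin(θ + pi/4)
The correct value should be: sqrt(2)*exp(θ)*sin(θ + pi/4)

Explanation: The sign of the whole expression was flipped: the term sqrt(2)*exp(θ)*sin(θ + pi/4) was incorrectly written as -sqrt(2)*exp(θ)*sin(θ + pi/4)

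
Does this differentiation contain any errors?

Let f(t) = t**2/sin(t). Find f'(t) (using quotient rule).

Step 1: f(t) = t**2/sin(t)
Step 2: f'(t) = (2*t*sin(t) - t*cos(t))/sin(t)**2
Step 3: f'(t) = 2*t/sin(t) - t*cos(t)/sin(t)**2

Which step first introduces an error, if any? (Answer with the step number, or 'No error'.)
Step 2

Step 2 is incorrect due to a wrong exponent.
The step shows: (2*t*sin(t) - t*cos(t))/sin(t)**2
The correct value should be: (-t**2*cos(t) + 2*t*sin(t))/sin(t)**2

Explanation: The exponent 2 on t was incorrectly written as 1: the term (-t**2*cos(t) + 2*t*sin(t))/sin(t)**2 was incorrectly written as (2*t*sin(t) - t*cos(t))/sin(t)**2
The later steps are derived from this incorrect expression, so the error originates in Step 2.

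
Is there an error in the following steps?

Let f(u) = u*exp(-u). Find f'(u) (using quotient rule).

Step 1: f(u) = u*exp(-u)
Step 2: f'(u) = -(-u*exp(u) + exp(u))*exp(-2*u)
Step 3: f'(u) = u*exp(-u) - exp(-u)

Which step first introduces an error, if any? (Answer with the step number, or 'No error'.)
Step 2

Step 2 is incorrect due to a sign flip.
The step shows: -(-u*exp(u) + exp(u))*exp(-2*u)
The correct value should be: (-u*exp(u) + exp(u))*exp(-2*u)

Explanation: The sign of the whole expression was flipped: the term (-u*exp(u) + exp(u))*exp(-2*u) was incorrectly written as -(-u*exp(u) + exp(u))*exp(-2*u)
The later steps are derived from this incorrect expression, so the error originates in Step 2.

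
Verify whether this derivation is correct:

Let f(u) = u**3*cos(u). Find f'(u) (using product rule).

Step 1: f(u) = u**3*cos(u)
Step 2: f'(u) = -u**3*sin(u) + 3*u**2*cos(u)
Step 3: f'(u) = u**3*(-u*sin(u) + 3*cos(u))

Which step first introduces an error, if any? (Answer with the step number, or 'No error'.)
Step 3

Step 3 is incorrect due to a wrong exponent.
The step shows: u**3*(-u*sin(u) + 3*cos(u))
The correct value should be: u**2*(-u*sin(u) + 3*cos(u))

Explanation: The exponent 2 on u was incorrectly written as 3: the term u**2*(-u*sin(u) + 3*cos(u)) was incorrectly written as u**3*(-u*sin(u) + 3*cos(u))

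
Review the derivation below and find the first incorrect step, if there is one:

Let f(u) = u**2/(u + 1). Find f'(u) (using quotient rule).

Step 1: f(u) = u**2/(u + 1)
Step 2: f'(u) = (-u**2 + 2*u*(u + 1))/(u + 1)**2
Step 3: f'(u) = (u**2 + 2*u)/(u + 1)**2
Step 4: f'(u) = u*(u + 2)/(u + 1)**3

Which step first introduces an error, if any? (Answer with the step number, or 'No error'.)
Step 4

Step 4 is incorrect due to a wrong exponent.
The step shows: u*(u + 2)/(u + 1)**3
The correct value should be: u*(u + 2)/(u + 1)**2

Explanation: The exponent -2 on u + 1 was incorrectly written as -3: the term u*(u + 2)/(u + 1)**2 was incorrectly written as u*(u + 2)/(u + 1)**3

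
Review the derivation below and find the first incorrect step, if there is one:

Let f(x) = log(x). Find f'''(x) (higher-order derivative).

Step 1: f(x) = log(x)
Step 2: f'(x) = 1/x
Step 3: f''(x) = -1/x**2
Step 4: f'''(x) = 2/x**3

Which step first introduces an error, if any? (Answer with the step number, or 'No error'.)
No error

All steps in this derivation are correct.
The final answer f'''(x) = 2/x**3 is valid.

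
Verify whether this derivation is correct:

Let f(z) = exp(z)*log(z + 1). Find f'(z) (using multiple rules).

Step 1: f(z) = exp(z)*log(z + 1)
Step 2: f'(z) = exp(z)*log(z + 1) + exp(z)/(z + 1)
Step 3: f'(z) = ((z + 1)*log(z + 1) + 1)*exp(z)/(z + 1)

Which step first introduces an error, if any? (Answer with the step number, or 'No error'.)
No error

All steps in this derivation are correct.
The final answer f'(z) = ((z + 1)*log(z + 1) + 1)*exp(z)/(z + 1) is valid.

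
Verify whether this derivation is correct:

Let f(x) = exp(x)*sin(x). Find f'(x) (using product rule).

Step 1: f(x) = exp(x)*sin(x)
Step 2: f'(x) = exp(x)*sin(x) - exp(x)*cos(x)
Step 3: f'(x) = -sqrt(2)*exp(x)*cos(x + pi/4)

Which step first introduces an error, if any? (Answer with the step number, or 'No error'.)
Step 2

Step 2 is incorrect due to a sign flip.
The step shows: exp(x)*sin(x) - exp(x)*cos(x)
The correct value should be: exp(x)*sin(x) + exp(x)*cos(x)

Explanation: The sign of one term was flipped: the term exp(x)*cos(x) was incorrectly written as -exp(x)*cos(x)
The later steps are derived from this incorrect expression, so the error originates in Step 2.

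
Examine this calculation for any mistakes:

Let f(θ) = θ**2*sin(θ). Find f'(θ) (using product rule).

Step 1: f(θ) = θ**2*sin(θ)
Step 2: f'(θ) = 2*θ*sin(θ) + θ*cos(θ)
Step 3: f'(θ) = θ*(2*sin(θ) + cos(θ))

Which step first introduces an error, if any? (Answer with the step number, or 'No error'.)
Step 2

Step 2 is incorrect due to a wrong exponent.
The step shows: 2*θ*sin(θ) + θ*cos(θ)
The correct value should be: θ**2*cos(θ) + 2*θ*sin(θ)

Explanation: The exponent 2 on θ was incorrectly written as 1: the term θ**2*cos(θ) was incorrectly written as θ*cos(θ)
The later steps are derived from this incorrect expression, so the error originates in Step 2.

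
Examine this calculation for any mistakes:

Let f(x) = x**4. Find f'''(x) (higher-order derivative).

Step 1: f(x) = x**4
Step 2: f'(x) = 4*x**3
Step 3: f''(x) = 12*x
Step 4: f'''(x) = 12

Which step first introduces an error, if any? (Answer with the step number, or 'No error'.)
Step 3

Step 3 is incorrect due to a wrong exponent.
The step shows: 12*x
The correct value should be: 12*x**2

Explanation: The exponent 2 on x was incorrectly written as 1: the term 12*x**2 was incorrectly written as 12*x
The later steps are derived from this incorrect expression, so the error originates in Step 3.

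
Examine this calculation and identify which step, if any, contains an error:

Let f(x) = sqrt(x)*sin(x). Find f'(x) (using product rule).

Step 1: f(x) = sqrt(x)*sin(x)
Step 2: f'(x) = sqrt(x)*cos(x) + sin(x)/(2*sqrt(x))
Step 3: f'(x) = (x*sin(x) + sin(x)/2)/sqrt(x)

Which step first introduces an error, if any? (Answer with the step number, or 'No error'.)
Step 3

Step 3 is incorrect due to a wrong trig function.
The step shows: (x*sin(x) + sin(x)/2)/sqrt(x)
The correct value should be: (x*cos(x) + sin(x)/2)/sqrt(x)

Explanation: cos(x) was incorrectly written as sin(x): the term (x*cos(x) + sin(x)/2)/sqrt(x) was incorrectly written as (x*sin(x) + sin(x)/2)/sqrt(x)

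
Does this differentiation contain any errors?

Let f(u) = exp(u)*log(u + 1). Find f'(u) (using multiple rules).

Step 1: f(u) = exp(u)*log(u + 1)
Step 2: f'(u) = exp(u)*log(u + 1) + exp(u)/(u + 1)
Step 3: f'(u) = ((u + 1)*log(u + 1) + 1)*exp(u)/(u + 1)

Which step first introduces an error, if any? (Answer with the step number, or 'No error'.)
No error

All steps in this derivation are correct.
The final answer f'(u) = ((u + 1)*log(u + 1) + 1)*exp(u)/(u + 1) is valid.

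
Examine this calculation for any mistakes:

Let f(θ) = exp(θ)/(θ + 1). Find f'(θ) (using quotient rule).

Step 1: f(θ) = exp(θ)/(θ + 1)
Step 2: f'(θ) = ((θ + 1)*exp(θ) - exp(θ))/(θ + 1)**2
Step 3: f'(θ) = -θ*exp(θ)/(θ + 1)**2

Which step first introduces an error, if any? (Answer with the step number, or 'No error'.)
Step 3

Step 3 is incorrect due to a sign flip.
The step shows: -θ*exp(θ)/(θ + 1)**2
The correct value should be: θ*exp(θ)/(θ + 1)**2

Explanation: The sign of the whole expression was flipped: the term θ*exp(θ)/(θ + 1)**2 was incorrectly written as -θ*exp(θ)/(θ + 1)**2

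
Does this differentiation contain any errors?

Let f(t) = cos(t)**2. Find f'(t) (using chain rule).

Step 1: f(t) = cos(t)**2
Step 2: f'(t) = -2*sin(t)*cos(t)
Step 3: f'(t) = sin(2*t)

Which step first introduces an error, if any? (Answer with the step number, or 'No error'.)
Step 3

Step 3 is incorrect due to a sign flip.
The step shows: sin(2*t)
The correct value should be: -sin(2*t)

Explanation: The sign of the whole expression was flipped: the term -sin(2*t) was incorrectly written as sin(2*t)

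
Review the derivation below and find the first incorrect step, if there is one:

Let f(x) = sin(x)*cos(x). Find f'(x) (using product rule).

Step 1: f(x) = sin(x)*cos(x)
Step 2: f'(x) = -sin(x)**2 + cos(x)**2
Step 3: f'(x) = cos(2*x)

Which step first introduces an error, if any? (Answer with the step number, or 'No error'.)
No error

All steps in this derivation are correct.
The final answer f'(x) = cos(2*x) is valid.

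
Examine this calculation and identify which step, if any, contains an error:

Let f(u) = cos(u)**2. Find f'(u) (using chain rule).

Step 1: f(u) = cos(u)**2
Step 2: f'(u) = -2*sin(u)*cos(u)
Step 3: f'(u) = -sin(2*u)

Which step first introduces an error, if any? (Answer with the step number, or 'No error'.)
No error

All steps in this derivation are correct.
The final answer f'(u) = -sin(2*u) is valid.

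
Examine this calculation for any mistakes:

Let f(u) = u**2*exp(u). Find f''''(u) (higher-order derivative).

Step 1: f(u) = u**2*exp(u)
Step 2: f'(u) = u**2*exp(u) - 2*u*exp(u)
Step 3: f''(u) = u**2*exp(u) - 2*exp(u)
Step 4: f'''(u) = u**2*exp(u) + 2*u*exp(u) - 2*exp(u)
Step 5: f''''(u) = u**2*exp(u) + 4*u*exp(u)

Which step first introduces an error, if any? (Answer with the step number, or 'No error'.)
Step 2

Step 2 is incorrect due to a sign flip.
The step shows: u**2*exp(u) - 2*u*exp(u)
The correct value should be: u**2*exp(u) + 2*u*exp(u)

Explanation: The sign of one term was flipped: the term 2*u*exp(u) was incorrectly written as -2*u*exp(u)
The later steps are derived from this incorrect expression, so the error originates in Step 2.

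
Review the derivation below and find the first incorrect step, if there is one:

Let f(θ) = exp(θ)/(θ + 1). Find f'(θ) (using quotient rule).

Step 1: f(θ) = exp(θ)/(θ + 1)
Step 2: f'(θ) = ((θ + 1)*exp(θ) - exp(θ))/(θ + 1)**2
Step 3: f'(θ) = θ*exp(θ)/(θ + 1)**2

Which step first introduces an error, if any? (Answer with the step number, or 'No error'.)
No error

All steps in this derivation are correct.
The final answer f'(θ) = θ*exp(θ)/(θ + 1)**2 is valid.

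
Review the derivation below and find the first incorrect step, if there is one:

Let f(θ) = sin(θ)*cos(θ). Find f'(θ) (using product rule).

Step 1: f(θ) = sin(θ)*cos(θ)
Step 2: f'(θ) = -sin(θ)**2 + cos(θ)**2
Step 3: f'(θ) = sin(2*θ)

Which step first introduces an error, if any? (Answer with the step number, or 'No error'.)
Step 3

Step 3 is incorrect due to a wrong trig function.
The step shows: sin(2*θ)
The correct value should be: cos(2*θ)

Explanation: cos(2*θ) was incorrectly written as sin(2*θ): the term cos(2*θ) was incorrectly written as sin(2*θ)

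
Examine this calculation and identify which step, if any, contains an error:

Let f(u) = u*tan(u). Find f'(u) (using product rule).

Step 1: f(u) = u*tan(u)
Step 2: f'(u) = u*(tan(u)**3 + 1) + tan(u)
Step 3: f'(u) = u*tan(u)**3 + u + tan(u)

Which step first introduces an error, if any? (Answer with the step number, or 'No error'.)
Step 2

Step 2 is incorrect due to a wrong exponent.
The step shows: u*(tan(u)**3 + 1) + tan(u)
The correct value should be: u*(tan(u)**2 + 1) + tan(u)

Explanation: The exponent 2 on tan(u) was incorrectly written as 3: the term u*(tan(u)**2 + 1) was incorrectly written as u*(tan(u)**3 + 1)
The later steps are derived from this incorrect expression, so the error originates in Step 2.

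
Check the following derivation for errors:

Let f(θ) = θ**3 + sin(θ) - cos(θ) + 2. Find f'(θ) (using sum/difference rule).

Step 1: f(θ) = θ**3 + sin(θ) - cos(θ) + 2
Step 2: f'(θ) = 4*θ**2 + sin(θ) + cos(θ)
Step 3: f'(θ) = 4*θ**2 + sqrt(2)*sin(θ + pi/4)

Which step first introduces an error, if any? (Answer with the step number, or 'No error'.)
Step 2

Step 2 is incorrect due to a wrong coefficient.
The step shows: 4*θ**2 + sin(θ) + cos(θ)
The correct value should be: 3*θ**2 + sin(θ) + cos(θ)

Explanation: The coefficient 3 was incorrectly written as 4: the term 3*θ**2 was incorrectly written as 4*θ**2
The later steps are derived from this incorrect expression, so the error originates in Step 2.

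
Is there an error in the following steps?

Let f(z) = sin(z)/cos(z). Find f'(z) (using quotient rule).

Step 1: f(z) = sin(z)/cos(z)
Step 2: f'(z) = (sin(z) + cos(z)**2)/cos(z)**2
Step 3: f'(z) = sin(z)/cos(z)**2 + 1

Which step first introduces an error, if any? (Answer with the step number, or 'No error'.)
Step 2

Step 2 is incorrect due to a wrong exponent.
The step shows: (sin(z) + cos(z)**2)/cos(z)**2
The correct value should be: (sin(z)**2 + cos(z)**2)/cos(z)**2

Explanation: The exponent 2 on sin(z) was incorrectly written as 1: the term (sin(z)**2 + cos(z)**2)/cos(z)**2 was incorrectly written as (sin(z) + cos(z)**2)/cos(z)**2
The later steps are derived from this incorrect expression, so the error originates in Step 2.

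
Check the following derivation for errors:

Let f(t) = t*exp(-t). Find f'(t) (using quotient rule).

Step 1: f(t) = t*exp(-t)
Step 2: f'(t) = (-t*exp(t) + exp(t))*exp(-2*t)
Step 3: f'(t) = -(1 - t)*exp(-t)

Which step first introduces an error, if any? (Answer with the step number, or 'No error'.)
Step 3

Step 3 is incorrect due to a sign flip.
The step shows: -(1 - t)*exp(-t)
The correct value should be: (1 - t)*exp(-t)

Explanation: The sign of the whole expression was flipped: the term (1 - t)*exp(-t) was incorrectly written as -(1 - t)*exp(-t)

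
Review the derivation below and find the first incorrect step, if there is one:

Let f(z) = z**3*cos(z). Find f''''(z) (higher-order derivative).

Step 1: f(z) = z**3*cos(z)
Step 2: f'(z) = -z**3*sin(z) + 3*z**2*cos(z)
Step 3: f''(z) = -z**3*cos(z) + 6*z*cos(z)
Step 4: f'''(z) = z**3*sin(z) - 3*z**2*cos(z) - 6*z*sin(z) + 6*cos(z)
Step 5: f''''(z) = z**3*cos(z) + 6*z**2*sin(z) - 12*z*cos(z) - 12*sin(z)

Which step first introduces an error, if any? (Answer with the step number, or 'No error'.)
Step 3

Step 3 is incorrect due to a dropped term.
The step shows: -z**3*cos(z) + 6*z*cos(z)
The correct value should be: -z**3*cos(z) - 6*z**2*sin(z) + 6*z*cos(z)

Explanation: A term was dropped: the term -6*z**2*sin(z) was incorrectly omitted
The later steps are derived from this incorrect expression, so the error originates in Step 3.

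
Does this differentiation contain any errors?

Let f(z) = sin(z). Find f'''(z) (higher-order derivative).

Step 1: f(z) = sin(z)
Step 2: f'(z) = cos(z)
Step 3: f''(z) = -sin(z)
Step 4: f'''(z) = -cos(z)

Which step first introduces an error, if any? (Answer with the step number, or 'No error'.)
No error

All steps in this derivation are correct.
The final answer f'''(z) = -cos(z) is valid.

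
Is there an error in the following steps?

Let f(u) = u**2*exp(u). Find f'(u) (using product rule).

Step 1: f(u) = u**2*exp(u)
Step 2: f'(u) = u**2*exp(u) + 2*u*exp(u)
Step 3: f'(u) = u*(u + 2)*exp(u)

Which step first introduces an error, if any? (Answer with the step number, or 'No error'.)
No error

All steps in this derivation are correct.
The final answer f'(u) = u*(u + 2)*exp(u) is valid.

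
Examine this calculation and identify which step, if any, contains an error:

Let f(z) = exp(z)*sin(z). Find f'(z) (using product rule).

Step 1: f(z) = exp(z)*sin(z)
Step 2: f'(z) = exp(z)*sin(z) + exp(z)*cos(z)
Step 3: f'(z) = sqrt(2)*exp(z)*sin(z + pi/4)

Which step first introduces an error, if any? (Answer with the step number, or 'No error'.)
No error

All steps in this derivation are correct.
The final answer f'(z) = sqrt(2)*exp(z)*sin(z + pi/4) is valid.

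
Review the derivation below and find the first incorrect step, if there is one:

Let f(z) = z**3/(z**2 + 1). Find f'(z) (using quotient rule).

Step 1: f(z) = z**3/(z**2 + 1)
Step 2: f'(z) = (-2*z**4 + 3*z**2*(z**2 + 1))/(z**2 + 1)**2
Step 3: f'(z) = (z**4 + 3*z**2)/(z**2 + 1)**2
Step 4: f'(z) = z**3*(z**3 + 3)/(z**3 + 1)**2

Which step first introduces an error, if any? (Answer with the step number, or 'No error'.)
Step 4

Step 4 is incorrect due to a wrong exponent.
The step shows: z**3*(z**3 + 3)/(z**3 + 1)**2
The correct value should be: z**2*(z**2 + 3)/(z**2 + 1)**2

Explanation: The exponent 2 on z was incorrectly written as 3: the term z**2*(z**2 + 3)/(z**2 + 1)**2 was incorrectly written as z**3*(z**3 + 3)/(z**3 + 1)**2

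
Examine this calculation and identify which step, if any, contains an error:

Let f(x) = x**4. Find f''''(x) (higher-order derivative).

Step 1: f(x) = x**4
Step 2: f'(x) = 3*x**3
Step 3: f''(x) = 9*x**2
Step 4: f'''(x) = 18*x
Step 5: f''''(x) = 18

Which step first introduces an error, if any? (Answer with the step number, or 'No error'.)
Step 2

Step 2 is incorrect due to a wrong coefficient.
The step shows: 3*x**3
The correct value should be: 4*x**3

Explanation: The coefficient 4 was incorrectly written as 3: the term 4*x**3 was incorrectly written as 3*x**3
The later steps are derived from this incorrect expression, so the error originates in Step 2.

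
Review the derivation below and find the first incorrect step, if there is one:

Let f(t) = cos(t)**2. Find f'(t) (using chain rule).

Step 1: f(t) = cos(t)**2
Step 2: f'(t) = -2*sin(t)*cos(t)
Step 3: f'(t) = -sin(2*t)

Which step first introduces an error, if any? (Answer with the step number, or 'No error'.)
No error

All steps in this derivation are correct.
The final answer f'(t) = -sin(2*t) is valid.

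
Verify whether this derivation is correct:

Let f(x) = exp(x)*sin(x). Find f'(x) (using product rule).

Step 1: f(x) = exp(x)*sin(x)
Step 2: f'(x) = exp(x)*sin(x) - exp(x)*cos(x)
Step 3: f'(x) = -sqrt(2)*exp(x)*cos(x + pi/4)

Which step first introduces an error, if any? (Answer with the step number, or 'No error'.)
Step 2

Step 2 is incorrect due to a sign flip.
The step shows: exp(x)*sin(x) - exp(x)*cos(x)
The correct value should be: exp(x)*sin(x) + exp(x)*cos(x)

Explanation: The sign of one term was flipped: the term exp(x)*cos(x) was incorrectly written as -exp(x)*cos(x)
The later steps are derived from this incorrect expression, so the error originates in Step 2.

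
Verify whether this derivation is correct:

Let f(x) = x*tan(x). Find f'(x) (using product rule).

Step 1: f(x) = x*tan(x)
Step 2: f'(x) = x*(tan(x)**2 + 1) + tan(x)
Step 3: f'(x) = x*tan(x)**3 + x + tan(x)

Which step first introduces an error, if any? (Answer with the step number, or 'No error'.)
Step 3

Step 3 is incorrect due to a wrong exponent.
The step shows: x*tan(x)**3 + x + tan(x)
The correct value should be: x*tan(x)**2 + x + tan(x)

Explanation: The exponent 2 on tan(x) was incorrectly written as 3: the term x*tan(x)**2 was incorrectly written as x*tan(x)**3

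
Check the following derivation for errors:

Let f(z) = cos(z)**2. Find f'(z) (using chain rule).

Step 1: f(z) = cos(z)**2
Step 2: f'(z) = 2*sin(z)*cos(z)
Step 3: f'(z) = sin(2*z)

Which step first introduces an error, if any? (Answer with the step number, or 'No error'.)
Step 2

Step 2 is incorrect due to a sign flip.
The step shows: 2*sin(z)*cos(z)
The correct value should be: -2*sin(z)*cos(z)

Explanation: The sign of the whole expression was flipped: the term -2*sin(z)*cos(z) was incorrectly written as 2*sin(z)*cos(z)
The later steps are derived from this incorrect expression, so the error originates in Step 2.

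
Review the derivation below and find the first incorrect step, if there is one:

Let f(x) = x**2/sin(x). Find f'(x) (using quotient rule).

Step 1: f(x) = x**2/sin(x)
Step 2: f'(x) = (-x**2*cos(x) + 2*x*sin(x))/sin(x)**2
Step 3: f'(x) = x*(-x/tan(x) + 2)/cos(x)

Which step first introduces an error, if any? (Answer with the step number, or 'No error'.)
Step 3

Step 3 is incorrect due to a wrong trig function.
The step shows: x*(-x/tan(x) + 2)/cos(x)
The correct value should be: x*(-x/tan(x) + 2)/sin(x)

Explanation: sin(x) was incorrectly written as cos(x): the term x*(-x/tan(x) + 2)/sin(x) was incorrectly written as x*(-x/tan(x) + 2)/cos(x)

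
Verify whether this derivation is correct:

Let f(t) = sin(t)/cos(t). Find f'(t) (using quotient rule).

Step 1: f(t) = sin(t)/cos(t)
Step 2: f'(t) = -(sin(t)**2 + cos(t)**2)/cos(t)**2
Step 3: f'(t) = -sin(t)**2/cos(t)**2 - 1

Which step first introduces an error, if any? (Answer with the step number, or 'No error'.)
Step 2

Step 2 is incorrect due to a sign flip.
The step shows: -(sin(t)**2 + cos(t)**2)/cos(t)**2
The correct value should be: (sin(t)**2 + cos(t)**2)/cos(t)**2

Explanation: The sign of the whole expression was flipped: the term (sin(t)**2 + cos(t)**2)/cos(t)**2 was incorrectly written as -(sin(t)**2 + cos(t)**2)/cos(t)**2
The later steps are derived from this incorrect expression, so the error originates in Step 2.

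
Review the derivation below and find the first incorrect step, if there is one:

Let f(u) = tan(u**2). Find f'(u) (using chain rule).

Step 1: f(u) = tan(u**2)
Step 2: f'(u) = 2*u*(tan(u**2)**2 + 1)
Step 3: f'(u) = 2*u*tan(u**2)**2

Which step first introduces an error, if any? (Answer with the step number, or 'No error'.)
Step 3

Step 3 is incorrect due to a dropped term.
The step shows: 2*u*tan(u**2)**2
The correct value should be: 2*u*tan(u**2)**2 + 2*u

Explanation: A term was dropped: the term 2*u was incorrectly omitted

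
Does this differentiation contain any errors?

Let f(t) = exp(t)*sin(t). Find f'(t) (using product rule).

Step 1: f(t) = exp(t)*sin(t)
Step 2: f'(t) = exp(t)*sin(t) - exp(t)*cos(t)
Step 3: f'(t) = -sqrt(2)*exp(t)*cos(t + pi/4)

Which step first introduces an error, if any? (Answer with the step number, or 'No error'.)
Step 2

Step 2 is incorrect due to a sign flip.
The step shows: exp(t)*sin(t) - exp(t)*cos(t)
The correct value should be: exp(t)*sin(t) + exp(t)*cos(t)

Explanation: The sign of one term was flipped: the term exp(t)*cos(t) was incorrectly written as -exp(t)*cos(t)
The later steps are derived from this incorrect expression, so the error originates in Step 2.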